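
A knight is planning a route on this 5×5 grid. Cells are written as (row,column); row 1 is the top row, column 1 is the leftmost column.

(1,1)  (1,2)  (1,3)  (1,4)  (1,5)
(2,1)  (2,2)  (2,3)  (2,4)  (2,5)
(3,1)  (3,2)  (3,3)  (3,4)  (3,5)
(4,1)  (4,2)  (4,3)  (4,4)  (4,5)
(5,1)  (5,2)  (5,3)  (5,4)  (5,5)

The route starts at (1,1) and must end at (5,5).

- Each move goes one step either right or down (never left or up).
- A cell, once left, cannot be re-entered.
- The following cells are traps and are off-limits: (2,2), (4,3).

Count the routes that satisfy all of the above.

18

A right/down-only route from (1,1) to (5,5) makes exactly 4 down-moves and 4 right-moves in some order.
With no other constraints that would be C(8,4) = 70 routes.
Subtract routes through each blocked cell (inclusion–exclusion for overlaps): − through (2,2): 40 − through (4,3): 30 + through (2,2)&(4,3): 18 → 18.
That gives 18 routes.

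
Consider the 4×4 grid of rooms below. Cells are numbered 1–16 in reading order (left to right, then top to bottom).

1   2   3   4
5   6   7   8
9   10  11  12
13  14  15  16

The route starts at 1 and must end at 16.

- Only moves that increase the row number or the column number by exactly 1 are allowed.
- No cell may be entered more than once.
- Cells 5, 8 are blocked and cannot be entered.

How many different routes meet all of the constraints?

A right/down-only route from 1 to 16 makes exactly 3 down-moves and 3 right-moves in some order.
With no other constraints that would be C(6,3) = 20 routes.
Subtract routes through each blocked cell (inclusion–exclusion for overlaps): − through 5: 10 − through 8: 4 + through 5&8: 1 → 7.
That gives 7 routes.

7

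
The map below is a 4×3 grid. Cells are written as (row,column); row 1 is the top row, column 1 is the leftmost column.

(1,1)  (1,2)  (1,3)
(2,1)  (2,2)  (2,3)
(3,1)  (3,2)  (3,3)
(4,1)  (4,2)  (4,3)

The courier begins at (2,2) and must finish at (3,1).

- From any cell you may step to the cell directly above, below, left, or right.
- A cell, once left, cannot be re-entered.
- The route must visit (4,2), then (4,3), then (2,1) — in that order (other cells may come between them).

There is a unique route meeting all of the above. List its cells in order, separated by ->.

(2,2) -> (3,2) -> (4,2) -> (4,3) -> (3,3) -> (2,3) -> (1,3) -> (1,2) -> (1,1) -> (2,1) -> (3,1)

The waypoints must appear in the order (4,2), (4,3), (2,1), with no cell reused.
Route from (2,2): down 2 to (4,2), right 1 to (4,3), up 3 to (1,3), left 2 to (1,1), down 2 to (3,1) — 10 moves in all.
Check: order respected ((4,2) at step 2, (4,3) at step 3, (2,1) at step 9).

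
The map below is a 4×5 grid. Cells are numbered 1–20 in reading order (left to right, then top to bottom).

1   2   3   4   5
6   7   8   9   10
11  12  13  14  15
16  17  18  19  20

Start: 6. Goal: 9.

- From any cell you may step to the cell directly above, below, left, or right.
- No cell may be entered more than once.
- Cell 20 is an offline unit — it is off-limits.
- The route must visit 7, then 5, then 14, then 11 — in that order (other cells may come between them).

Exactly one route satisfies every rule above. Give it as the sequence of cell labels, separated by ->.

6 -> 7 -> 2 -> 3 -> 4 -> 5 -> 10 -> 15 -> 14 -> 19 -> 18 -> 17 -> 16 -> 11 -> 12 -> 13 -> 8 -> 9

The waypoints must appear in the order 7, 5, 14, 11, with no cell reused.
Route from 6: right 1 to 7, up 1 to 2, right 3 to 5, down 2 to 15, left 1 to 14, down 1 to 19, left 3 to 16, up 1 to 11, right 2 to 13, up 1 to 8, right 1 to 9 — 17 moves in all.
Check: order respected (7 at step 1, 5 at step 5, 14 at step 8, 11 at step 13).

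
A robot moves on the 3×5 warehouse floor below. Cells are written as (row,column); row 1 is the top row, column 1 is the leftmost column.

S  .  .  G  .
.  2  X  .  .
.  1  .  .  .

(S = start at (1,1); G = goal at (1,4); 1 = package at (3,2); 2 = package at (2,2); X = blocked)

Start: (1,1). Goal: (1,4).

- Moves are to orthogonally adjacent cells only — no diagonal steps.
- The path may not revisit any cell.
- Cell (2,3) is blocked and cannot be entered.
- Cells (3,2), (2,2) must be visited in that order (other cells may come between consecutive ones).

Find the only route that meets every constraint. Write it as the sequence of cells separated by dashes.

(1,1) - (2,1) - (3,1) - (3,2) - (2,2) - (1,2) - (1,3) - (1,4)

The waypoints must appear in the order (3,2), (2,2), with no cell reused.
Route from (1,1): 2× down (reaching (3,1)), right to (3,2), 2× up (reaching (1,2)), 2× right (reaching (1,4)) — 7 moves in all.
Check: order respected (1 at step 3, 2 at step 4).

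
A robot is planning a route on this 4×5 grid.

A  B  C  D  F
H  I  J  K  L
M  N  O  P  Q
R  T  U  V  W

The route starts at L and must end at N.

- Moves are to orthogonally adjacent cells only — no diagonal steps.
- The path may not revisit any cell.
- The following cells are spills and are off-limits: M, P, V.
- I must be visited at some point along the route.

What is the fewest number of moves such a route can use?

4

Any route passes through I somewhere between L and N. Summing Manhattan distances along the two legs (L → I → N) gives a lower bound of 3 + 1 = 4 moves.
A route of 4 moves achieves this: L → K → J → I → N.
Since 4 matches the lower bound, it is optimal.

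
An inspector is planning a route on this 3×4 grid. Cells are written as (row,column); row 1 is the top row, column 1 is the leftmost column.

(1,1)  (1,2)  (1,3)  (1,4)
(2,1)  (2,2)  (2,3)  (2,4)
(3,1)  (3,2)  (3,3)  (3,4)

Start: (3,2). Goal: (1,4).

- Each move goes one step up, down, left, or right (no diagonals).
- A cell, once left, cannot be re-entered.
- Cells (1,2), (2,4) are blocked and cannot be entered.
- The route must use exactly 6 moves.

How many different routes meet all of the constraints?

Need simple routes of exactly 6 moves from (3,2) to (1,4) (Manhattan distance 4, so 1 moves are spent on a detour and 1 undoing it).
Enumerating: (3,2) (3,1) (2,1) (2,2) (2,3) (1,3) (1,4).
That gives 1 route.

1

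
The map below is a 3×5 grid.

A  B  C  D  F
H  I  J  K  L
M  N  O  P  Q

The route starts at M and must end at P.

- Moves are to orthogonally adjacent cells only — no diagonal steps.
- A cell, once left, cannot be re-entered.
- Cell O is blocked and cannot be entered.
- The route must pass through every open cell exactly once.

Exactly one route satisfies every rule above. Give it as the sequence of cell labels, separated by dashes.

M - N - I - H - A - B - C - J - K - D - F - L - Q - P

Need to visit all 14 open cells exactly once, starting at M and ending at P.
Cell F has only two open neighbours (L and D), so the path must pass straight through it: one of those is the cell it's entered from and the other is where it exits.
Route from M: right to N, up to I, left to H, up to A, 2× right (reaching C), down to J, right to K, up to D, right to F, 2× down (reaching Q), left to P — 13 moves in all.
Check: all 14 open cells covered.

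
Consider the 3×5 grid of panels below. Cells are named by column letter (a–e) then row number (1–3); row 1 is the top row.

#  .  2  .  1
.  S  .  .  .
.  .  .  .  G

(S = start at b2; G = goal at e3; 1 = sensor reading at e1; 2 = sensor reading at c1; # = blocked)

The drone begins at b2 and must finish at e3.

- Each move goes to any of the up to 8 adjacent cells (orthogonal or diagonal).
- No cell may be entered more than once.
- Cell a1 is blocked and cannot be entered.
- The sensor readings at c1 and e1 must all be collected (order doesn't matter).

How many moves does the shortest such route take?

5

Any route passes through c1 and e1 in some order between b2 and e3. Summing Chebyshev distances along each leg and taking the cheapest ordering (b2 → c1 → e1 → e3) gives a lower bound of 1 + 2 + 2 = 5 moves.
A route of 5 moves achieves this: b2 → c1 → d1 → e1 → d2 → e3.
Since 5 matches the lower bound, it is optimal.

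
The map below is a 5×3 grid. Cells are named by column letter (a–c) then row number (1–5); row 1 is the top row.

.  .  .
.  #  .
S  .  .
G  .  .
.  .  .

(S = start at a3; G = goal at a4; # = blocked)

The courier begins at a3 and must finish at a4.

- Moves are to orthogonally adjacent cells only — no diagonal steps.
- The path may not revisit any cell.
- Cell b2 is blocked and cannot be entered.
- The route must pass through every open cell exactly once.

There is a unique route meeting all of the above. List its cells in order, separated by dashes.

a3 - a2 - a1 - b1 - c1 - c2 - c3 - b3 - b4 - c4 - c5 - b5 - a5 - a4

Need to visit all 14 open cells exactly once, starting at a3 and ending at a4.
Cell c1 has only two open neighbours (c2 and b1), so the path must pass straight through it: one of those is the cell it's entered from and the other is where it exits.
Route from a3: up 2 to a1, right 2 to c1, down 2 to c3, left 1 to b3, down 1 to b4, right 1 to c4, down 1 to c5, left 2 to a5, up 1 to a4 — 13 moves in all.
Check: all 14 open cells covered.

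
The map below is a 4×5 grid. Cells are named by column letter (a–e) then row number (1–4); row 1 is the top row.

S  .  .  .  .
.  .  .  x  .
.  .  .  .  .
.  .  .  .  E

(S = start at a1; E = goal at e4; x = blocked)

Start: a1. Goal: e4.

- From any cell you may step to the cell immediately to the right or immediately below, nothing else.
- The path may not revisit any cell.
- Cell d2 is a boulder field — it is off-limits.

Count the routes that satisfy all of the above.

A right/down-only route from a1 to e4 makes exactly 3 down-moves and 4 right-moves in some order.
With no other constraints that would be C(7,3) = 35 routes.
Subtract routes through each blocked cell (inclusion–exclusion for overlaps): − through d2: 12 → 23.
That gives 23 routes.

23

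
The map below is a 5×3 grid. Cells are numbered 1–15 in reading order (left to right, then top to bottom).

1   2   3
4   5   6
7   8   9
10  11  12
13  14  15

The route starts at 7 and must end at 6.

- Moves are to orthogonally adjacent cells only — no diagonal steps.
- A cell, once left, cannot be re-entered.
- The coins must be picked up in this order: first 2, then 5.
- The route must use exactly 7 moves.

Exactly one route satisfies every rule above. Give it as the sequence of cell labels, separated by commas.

The waypoints must appear in the order 2, 5, with no cell reused.
Route from 7: up 2 to 1, right 1 to 2, down 2 to 8, right 1 to 9, up 1 to 6 — 7 moves in all.
Check: order respected (2 at step 3, 5 at step 4); 7 moves as required.

7, 4, 1, 2, 5, 8, 9, 6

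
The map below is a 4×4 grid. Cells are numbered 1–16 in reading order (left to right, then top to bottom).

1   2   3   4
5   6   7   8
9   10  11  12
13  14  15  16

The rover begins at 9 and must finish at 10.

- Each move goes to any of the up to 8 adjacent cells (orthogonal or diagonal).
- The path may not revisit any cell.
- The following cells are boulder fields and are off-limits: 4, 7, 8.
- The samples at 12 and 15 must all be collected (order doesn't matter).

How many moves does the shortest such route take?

5

Any route passes through 12 and 15 in some order between 9 and 10. Summing Chebyshev distances along each leg and taking the cheapest ordering (9 → 15 → 12 → 10) gives a lower bound of 2 + 1 + 2 = 5 moves.
A route of 5 moves achieves this: 9 → 6 → 11 → 12 → 15 → 10.
Since 5 matches the lower bound, it is optimal.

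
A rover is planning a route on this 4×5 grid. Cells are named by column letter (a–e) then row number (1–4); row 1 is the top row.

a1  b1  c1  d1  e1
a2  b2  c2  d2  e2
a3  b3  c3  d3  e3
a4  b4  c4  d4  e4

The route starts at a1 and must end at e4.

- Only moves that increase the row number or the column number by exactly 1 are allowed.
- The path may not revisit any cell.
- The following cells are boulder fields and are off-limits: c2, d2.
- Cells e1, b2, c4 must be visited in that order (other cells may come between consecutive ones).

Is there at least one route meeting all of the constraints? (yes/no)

no

b2 lies to the left of e1, so going from e1 to b2 would need a leftward move — but moves only go right/down, so e1 cannot be visited before b2.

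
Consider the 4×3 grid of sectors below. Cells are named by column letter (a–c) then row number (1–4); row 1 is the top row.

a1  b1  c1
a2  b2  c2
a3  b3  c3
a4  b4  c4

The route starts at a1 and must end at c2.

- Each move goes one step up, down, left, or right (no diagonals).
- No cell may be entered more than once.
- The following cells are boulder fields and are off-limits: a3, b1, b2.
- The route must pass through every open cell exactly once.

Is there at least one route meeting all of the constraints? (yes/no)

no

Cell c1 has only one open neighbour but is neither the start nor the goal, so a Hamiltonian route would have to both enter and leave it through the same neighbour — impossible without revisiting.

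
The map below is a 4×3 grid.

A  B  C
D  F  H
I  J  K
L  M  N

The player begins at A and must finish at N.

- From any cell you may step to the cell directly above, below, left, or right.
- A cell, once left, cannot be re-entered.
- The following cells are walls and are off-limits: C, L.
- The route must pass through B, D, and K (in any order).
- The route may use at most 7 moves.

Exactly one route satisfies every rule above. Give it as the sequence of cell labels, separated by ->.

A -> B -> F -> D -> I -> J -> K -> N

Any route must reach B, D, and K and still end at N within 7 moves, so the order of the required stops is forced.
Route from A: right 1 to B, down 1 to F, left 1 to D, down 1 to I, right 2 to K, down 1 to N — 7 moves in all.
Check: all required cells visited; 7 ≤ 7 moves.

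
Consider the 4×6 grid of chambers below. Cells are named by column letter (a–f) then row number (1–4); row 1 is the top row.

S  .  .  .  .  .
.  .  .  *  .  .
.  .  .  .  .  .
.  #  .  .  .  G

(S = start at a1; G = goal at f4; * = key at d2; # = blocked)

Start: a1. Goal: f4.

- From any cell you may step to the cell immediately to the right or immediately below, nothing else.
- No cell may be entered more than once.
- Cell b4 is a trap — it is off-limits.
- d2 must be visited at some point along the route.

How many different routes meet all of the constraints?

24

A right/down-only route from a1 to f4 makes exactly 3 down-moves and 5 right-moves in some order.
With no other constraints that would be C(8,3) = 56 routes.
Split at d2 and multiply the segment counts (each segment already excludes blocked cells): a1→d2: 4; d2→f4: 6; product = 24.
That gives 24 routes.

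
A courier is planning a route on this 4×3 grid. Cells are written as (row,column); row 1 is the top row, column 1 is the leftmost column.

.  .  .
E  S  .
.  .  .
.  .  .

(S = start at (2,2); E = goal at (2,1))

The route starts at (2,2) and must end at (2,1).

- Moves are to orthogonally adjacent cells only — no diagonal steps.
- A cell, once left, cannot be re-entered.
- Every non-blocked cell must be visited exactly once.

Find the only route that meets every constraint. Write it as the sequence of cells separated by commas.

(2,2), (3,2), (3,1), (4,1), (4,2), (4,3), (3,3), (2,3), (1,3), (1,2), (1,1), (2,1)

Need to visit all 12 open cells exactly once, starting at (2,2) and ending at (2,1).
Cell (1,1) has only two open neighbours ((2,1) and (1,2)), so the path must pass straight through it: one of those is the cell it's entered from and the other is where it exits.
Route from (2,2): down to (3,2), left to (3,1), down to (4,1), 2× right (reaching (4,3)), 3× up (reaching (1,3)), 2× left (reaching (1,1)), down to (2,1) — 11 moves in all.
Check: all 12 open cells covered.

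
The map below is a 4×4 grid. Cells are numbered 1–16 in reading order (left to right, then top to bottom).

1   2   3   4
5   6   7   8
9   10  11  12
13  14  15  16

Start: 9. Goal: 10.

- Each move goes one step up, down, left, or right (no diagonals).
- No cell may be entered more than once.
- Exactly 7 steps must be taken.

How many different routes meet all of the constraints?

8

Need simple routes of exactly 7 moves from 9 to 10 (Manhattan distance 1, so 3 moves are spent on a detour and 3 undoing it).
Enumerating: 9 5 1 2 6 7 11 10 | 9 5 1 2 3 7 11 10 | 9 5 1 2 3 7 6 10 | 9 5 6 2 3 7 11 10 | 9 5 6 7 11 15 14 10 | 9 5 6 7 8 12 11 10 | 9 13 14 15 11 7 6 10 | 9 13 14 15 16 12 11 10.
That gives 8 routes.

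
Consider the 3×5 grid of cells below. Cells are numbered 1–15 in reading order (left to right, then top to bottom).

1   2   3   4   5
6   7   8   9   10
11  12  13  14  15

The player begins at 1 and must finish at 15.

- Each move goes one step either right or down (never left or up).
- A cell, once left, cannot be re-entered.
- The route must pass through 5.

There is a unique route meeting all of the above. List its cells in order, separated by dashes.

Moves only go right or down, so the column and row indices never decrease.
Route from 1: 4× right (reaching 5), 2× down (reaching 15) — 6 moves in all.
Check: all required cells visited.

1 - 2 - 3 - 4 - 5 - 10 - 15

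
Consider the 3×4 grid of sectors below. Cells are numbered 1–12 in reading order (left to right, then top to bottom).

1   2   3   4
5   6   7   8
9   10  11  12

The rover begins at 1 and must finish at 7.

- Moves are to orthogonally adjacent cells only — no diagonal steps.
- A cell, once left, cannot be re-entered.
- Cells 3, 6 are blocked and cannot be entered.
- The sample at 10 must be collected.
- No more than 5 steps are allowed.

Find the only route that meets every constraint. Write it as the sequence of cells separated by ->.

1 -> 5 -> 9 -> 10 -> 11 -> 7

The budget equals the shortest possible length, so every move has to be on a shortest route through the required cells.
Route from 1: down 2 to 9, right 2 to 11, up 1 to 7 — 5 moves in all.
Check: all required cells visited; 5 ≤ 5 moves.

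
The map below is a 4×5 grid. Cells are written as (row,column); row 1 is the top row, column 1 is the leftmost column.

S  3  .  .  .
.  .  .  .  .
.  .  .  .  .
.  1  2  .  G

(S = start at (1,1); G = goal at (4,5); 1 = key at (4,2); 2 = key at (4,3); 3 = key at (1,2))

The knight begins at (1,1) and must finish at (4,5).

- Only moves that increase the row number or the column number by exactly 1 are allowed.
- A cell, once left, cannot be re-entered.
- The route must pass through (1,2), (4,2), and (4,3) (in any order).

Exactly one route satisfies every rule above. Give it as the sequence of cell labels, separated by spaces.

(1,1) (1,2) (2,2) (3,2) (4,2) (4,3) (4,4) (4,5)

Moves only go right or down, so the column and row indices never decrease.
Route from (1,1): right 1 to (1,2), down 3 to (4,2), right 3 to (4,5) — 7 moves in all.
Check: all required cells visited.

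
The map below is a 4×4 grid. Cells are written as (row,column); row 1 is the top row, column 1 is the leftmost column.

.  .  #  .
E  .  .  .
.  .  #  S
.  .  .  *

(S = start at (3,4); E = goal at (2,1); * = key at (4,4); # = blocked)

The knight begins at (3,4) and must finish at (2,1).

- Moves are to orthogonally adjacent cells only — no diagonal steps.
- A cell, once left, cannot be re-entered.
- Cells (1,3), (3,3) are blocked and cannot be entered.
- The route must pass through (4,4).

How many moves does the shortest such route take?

Any route passes through (4,4) somewhere between (3,4) and (2,1). Summing Manhattan distances along the two legs ((3,4) → (4,4) → (2,1)) gives a lower bound of 1 + 5 = 6 moves.
A route of 6 moves achieves this: (3,4) → (4,4) → (4,3) → (4,2) → (3,2) → (2,2) → (2,1).
Since 6 matches the lower bound, it is optimal.

6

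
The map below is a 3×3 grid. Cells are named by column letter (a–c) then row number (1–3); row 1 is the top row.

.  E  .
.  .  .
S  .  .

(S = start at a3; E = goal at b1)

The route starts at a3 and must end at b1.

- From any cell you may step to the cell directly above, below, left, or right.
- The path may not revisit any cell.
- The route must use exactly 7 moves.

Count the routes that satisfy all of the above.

2

Need simple routes of exactly 7 moves from a3 to b1 (Manhattan distance 3, so 2 moves are spent on a detour and 2 undoing it).
Enumerating: a3 a2 b2 b3 c3 c2 c1 b1 | a3 b3 c3 c2 b2 a2 a1 b1.
That gives 2 routes.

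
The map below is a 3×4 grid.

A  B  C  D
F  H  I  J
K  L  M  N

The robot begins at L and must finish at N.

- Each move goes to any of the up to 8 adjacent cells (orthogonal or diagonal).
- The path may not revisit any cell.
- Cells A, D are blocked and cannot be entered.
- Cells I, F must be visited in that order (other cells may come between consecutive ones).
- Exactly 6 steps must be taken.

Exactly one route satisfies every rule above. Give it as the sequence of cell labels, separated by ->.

The waypoints must appear in the order I, F, with no cell reused.
Route from L: up-right 1 to I, up-left 1 to B, down-left 1 to F, right 1 to H, down-right 1 to M, right 1 to N — 6 moves in all.
Check: order respected (I at step 1, F at step 3); 6 moves as required.

L -> I -> B -> F -> H -> M -> N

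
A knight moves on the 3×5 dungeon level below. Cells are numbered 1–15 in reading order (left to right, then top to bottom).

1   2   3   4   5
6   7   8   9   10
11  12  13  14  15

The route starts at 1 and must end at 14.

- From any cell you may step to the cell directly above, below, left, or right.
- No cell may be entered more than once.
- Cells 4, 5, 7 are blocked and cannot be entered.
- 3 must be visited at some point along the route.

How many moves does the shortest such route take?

Any route passes through 3 somewhere between 1 and 14. Summing Manhattan distances along the two legs (1 → 3 → 14) gives a lower bound of 2 + 3 = 5 moves.
A route of 5 moves achieves this: 1 → 2 → 3 → 8 → 13 → 14.
Since 5 matches the lower bound, it is optimal.

5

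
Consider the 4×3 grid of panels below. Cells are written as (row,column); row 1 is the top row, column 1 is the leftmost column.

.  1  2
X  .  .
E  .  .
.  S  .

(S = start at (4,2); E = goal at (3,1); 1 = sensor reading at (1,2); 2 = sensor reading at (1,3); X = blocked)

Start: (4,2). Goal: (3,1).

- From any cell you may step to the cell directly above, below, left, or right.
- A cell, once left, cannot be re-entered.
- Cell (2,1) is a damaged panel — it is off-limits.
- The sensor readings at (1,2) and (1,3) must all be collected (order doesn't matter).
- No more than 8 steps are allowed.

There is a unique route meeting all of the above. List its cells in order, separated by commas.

Any route must reach (1,2) and (1,3) and still end at (3,1) within 8 moves, so the order of the required stops is forced.
Route from (4,2): right to (4,3), 3× up (reaching (1,3)), left to (1,2), 2× down (reaching (3,2)), left to (3,1) — 8 moves in all.
Check: all required cells visited; 8 ≤ 8 moves.

(4,2), (4,3), (3,3), (2,3), (1,3), (1,2), (2,2), (3,2), (3,1)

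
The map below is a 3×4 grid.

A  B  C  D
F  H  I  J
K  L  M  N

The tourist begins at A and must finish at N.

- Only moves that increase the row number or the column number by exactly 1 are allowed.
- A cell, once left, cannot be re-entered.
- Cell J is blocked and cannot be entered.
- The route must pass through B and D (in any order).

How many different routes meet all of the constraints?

A right/down-only route from A to N makes exactly 2 down-moves and 3 right-moves in some order.
With no other constraints that would be C(5,2) = 10 routes.
A monotone route can only reach the required cells in the order B, D, so split there and multiply the segment counts (each segment already excludes blocked cells): A→B: 1; B→D: 1; D→N: 0; product = 0.
No route satisfies every constraint, so the count is 0.

0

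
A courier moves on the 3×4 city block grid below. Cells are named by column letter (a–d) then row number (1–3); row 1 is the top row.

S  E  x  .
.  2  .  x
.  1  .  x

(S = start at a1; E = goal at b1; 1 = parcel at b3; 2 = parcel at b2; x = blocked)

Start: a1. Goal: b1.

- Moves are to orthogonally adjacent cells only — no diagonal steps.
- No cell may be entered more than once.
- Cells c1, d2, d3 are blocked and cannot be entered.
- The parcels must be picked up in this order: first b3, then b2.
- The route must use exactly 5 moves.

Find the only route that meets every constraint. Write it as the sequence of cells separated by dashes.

a1 - a2 - a3 - b3 - b2 - b1

The waypoints must appear in the order b3, b2, with no cell reused.
Route from a1: down 2 to a3, right 1 to b3, up 2 to b1 — 5 moves in all.
Check: order respected (1 at step 3, 2 at step 4); 5 moves as required.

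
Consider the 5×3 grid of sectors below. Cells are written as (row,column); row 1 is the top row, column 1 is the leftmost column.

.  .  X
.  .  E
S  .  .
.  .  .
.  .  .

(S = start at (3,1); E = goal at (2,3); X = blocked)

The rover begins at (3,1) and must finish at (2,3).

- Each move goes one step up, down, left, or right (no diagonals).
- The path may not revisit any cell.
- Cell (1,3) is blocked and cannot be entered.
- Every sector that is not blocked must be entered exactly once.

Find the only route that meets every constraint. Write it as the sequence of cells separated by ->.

(3,1) -> (2,1) -> (1,1) -> (1,2) -> (2,2) -> (3,2) -> (4,2) -> (4,1) -> (5,1) -> (5,2) -> (5,3) -> (4,3) -> (3,3) -> (2,3)

Need to visit all 14 open cells exactly once, starting at (3,1) and ending at (2,3).
Cell (1,1) has only two open neighbours ((2,1) and (1,2)), so the path must pass straight through it: one of those is the cell it's entered from and the other is where it exits.
Route from (3,1): up 2 to (1,1), right 1 to (1,2), down 3 to (4,2), left 1 to (4,1), down 1 to (5,1), right 2 to (5,3), up 3 to (2,3) — 13 moves in all.
Check: all 14 open cells covered.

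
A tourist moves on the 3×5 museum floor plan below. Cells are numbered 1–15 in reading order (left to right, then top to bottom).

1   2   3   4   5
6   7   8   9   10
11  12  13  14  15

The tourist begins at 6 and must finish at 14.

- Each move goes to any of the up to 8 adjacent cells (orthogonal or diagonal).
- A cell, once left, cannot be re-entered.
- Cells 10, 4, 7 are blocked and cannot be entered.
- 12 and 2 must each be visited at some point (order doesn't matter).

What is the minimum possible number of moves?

Any route passes through 12 and 2 in some order between 6 and 14. Summing Chebyshev distances along each leg and taking the cheapest ordering (6 → 2 → 12 → 14) gives a lower bound of 1 + 2 + 2 = 5 moves.
A route of 5 moves achieves this: 6 → 2 → 8 → 12 → 13 → 14.
Since 5 matches the lower bound, it is optimal.

5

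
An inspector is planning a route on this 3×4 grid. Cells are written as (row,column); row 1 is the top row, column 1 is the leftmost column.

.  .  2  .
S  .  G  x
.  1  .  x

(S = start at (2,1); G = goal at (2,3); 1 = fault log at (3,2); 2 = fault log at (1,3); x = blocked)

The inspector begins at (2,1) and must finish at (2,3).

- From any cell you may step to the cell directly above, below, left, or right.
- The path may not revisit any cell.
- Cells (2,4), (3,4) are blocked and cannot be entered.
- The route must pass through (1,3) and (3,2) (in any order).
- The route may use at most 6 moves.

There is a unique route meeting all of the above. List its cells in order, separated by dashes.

Any route must reach (1,3) and (3,2) and still end at (2,3) within 6 moves, so the order of the required stops is forced.
Route from (2,1): down 1 to (3,1), right 1 to (3,2), up 2 to (1,2), right 1 to (1,3), down 1 to (2,3) — 6 moves in all.
Check: all required cells visited; 6 ≤ 6 moves.

(2,1) - (3,1) - (3,2) - (2,2) - (1,2) - (1,3) - (2,3)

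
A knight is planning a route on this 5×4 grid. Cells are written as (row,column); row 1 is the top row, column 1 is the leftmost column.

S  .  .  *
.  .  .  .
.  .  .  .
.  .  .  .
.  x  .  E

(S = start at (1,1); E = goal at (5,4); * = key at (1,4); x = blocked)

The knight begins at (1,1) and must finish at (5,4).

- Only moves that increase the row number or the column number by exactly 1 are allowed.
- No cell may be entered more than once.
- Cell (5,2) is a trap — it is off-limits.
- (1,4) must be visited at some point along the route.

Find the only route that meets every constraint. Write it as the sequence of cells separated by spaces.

(1,1) (1,2) (1,3) (1,4) (2,4) (3,4) (4,4) (5,4)

Moves only go right or down, so the column and row indices never decrease.
Route from (1,1): right 3 to (1,4), down 4 to (5,4) — 7 moves in all.
Check: all required cells visited.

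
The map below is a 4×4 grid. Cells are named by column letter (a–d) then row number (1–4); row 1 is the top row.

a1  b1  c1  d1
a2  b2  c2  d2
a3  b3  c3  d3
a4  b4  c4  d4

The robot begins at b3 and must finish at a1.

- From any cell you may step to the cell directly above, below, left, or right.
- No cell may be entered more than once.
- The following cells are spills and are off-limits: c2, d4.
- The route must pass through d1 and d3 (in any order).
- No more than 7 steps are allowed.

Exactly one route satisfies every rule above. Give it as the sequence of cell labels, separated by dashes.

b3 - c3 - d3 - d2 - d1 - c1 - b1 - a1

The 7-move cap with required stops at d1, d3 leaves no slack for detours.
Route from b3: 2× right (reaching d3), 2× up (reaching d1), 3× left (reaching a1) — 7 moves in all.
Check: all required cells visited; 7 ≤ 7 moves.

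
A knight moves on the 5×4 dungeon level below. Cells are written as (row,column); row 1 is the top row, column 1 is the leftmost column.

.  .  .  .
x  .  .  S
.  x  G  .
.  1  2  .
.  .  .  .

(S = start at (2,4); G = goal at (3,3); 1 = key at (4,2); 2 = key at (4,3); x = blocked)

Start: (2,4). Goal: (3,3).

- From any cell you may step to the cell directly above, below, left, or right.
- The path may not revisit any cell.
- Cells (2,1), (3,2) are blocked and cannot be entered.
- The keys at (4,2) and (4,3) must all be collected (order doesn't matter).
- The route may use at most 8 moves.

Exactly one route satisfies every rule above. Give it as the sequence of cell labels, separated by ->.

(2,4) -> (3,4) -> (4,4) -> (5,4) -> (5,3) -> (5,2) -> (4,2) -> (4,3) -> (3,3)

The 8-move cap with required stops at (4,2), (4,3) leaves no slack for detours.
Route from (2,4): down 3 to (5,4), left 2 to (5,2), up 1 to (4,2), right 1 to (4,3), up 1 to (3,3) — 8 moves in all.
Check: all required cells visited; 8 ≤ 8 moves.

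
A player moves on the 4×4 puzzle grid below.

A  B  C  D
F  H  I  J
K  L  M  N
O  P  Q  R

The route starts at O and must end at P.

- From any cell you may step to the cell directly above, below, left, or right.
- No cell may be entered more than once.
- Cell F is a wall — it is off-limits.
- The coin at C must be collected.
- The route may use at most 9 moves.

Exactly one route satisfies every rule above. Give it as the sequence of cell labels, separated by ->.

Any route must reach C and still end at P within 9 moves, so the order of the required stops is forced.
Route from O: up to K, right to L, 2× up (reaching B), right to C, 3× down (reaching Q), left to P — 9 moves in all.
Check: all required cells visited; 9 ≤ 9 moves.

O -> K -> L -> H -> B -> C -> I -> M -> Q -> P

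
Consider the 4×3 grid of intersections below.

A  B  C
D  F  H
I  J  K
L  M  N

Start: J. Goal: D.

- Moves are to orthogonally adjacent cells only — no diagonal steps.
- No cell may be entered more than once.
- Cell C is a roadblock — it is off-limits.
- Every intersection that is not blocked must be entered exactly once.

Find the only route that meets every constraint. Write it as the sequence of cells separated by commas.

Need to visit all 11 open cells exactly once, starting at J and ending at D.
Route from J: left 1 to I, down 1 to L, right 2 to N, up 2 to H, left 1 to F, up 1 to B, left 1 to A, down 1 to D — 10 moves in all.
Check: all 11 open cells covered.

J, I, L, M, N, K, H, F, B, A, D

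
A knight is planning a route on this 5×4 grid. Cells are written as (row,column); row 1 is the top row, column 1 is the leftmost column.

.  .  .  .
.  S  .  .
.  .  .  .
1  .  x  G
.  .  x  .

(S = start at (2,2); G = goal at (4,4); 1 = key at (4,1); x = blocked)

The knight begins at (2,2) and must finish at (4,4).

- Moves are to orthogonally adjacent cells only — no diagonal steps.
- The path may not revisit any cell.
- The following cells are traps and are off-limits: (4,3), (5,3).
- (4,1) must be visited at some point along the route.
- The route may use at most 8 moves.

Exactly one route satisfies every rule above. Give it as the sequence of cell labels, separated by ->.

The budget equals the shortest possible length, so every move has to be on a shortest route through the required cells.
Route from (2,2): left to (2,1), 2× down (reaching (4,1)), right to (4,2), up to (3,2), 2× right (reaching (3,4)), down to (4,4) — 8 moves in all.
Check: all required cells visited; 8 ≤ 8 moves.

(2,2) -> (2,1) -> (3,1) -> (4,1) -> (4,2) -> (3,2) -> (3,3) -> (3,4) -> (4,4)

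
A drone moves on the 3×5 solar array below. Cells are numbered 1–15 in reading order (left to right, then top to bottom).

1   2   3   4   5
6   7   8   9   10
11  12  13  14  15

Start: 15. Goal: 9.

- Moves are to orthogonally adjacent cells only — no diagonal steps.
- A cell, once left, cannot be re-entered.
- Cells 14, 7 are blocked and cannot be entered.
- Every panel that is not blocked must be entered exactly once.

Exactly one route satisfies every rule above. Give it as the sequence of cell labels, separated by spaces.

15 10 5 4 3 2 1 6 11 12 13 8 9

Need to visit all 13 open cells exactly once, starting at 15 and ending at 9.
Route from 15: 2× up (reaching 5), 4× left (reaching 1), 2× down (reaching 11), 2× right (reaching 13), up to 8, right to 9 — 12 moves in all.
Check: all 13 open cells covered.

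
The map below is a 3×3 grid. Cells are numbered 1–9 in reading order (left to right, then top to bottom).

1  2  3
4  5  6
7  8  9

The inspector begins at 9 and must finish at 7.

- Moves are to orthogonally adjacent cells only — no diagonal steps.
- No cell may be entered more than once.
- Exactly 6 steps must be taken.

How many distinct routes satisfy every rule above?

5

Need simple routes of exactly 6 moves from 9 to 7 (Manhattan distance 2, so 2 moves are spent on a detour and 2 undoing it).
Enumerating: 9 6 3 2 5 8 7 | 9 6 3 2 5 4 7 | 9 6 3 2 1 4 7 | 9 6 5 2 1 4 7 | 9 8 5 2 1 4 7.
That gives 5 routes.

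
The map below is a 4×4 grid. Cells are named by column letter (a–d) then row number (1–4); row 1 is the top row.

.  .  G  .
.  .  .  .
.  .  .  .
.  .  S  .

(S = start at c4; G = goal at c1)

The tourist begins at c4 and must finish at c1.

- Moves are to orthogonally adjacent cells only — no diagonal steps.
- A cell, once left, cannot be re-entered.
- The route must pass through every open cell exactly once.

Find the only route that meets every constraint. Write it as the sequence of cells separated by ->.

c4 -> d4 -> d3 -> c3 -> b3 -> b4 -> a4 -> a3 -> a2 -> a1 -> b1 -> b2 -> c2 -> d2 -> d1 -> c1

Need to visit all 16 open cells exactly once, starting at c4 and ending at c1.
Route from c4: right to d4, up to d3, 2× left (reaching b3), down to b4, left to a4, 3× up (reaching a1), right to b1, down to b2, 2× right (reaching d2), up to d1, left to c1 — 15 moves in all.
Check: all 16 open cells covered.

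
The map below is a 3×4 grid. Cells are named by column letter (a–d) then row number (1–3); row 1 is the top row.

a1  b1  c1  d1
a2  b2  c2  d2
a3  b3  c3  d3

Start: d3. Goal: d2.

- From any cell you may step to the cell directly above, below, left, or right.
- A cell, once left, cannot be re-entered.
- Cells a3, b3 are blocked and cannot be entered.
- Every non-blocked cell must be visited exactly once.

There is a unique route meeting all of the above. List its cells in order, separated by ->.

d3 -> c3 -> c2 -> b2 -> a2 -> a1 -> b1 -> c1 -> d1 -> d2

Need to visit all 10 open cells exactly once, starting at d3 and ending at d2.
Cell a1 has only two open neighbours (a2 and b1), so the path must pass straight through it: one of those is the cell it's entered from and the other is where it exits.
Route from d3: left to c3, up to c2, 2× left (reaching a2), up to a1, 3× right (reaching d1), down to d2 — 9 moves in all.
Check: all 10 open cells covered.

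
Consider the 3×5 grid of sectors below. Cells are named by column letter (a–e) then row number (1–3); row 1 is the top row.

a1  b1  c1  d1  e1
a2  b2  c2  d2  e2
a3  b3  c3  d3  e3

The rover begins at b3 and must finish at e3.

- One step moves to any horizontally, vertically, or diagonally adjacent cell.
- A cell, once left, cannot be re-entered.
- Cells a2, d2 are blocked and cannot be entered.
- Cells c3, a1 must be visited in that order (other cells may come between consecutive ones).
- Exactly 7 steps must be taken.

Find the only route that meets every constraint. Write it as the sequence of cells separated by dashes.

The waypoints must appear in the order c3, a1, with no cell reused.
Route from b3: right to c3, 2× up-left (reaching a1), right to b1, 2× down-right (reaching d3), right to e3 — 7 moves in all.
Check: order respected (c3 at step 1, a1 at step 3); 7 moves as required.

b3 - c3 - b2 - a1 - b1 - c2 - d3 - e3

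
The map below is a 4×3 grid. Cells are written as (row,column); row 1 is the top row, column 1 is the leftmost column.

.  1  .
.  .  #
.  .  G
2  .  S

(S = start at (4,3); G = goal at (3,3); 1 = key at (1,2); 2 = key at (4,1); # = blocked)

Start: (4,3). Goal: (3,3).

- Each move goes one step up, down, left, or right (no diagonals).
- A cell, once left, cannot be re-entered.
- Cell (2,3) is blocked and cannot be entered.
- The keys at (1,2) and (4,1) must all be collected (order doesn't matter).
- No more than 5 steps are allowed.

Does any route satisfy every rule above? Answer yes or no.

no

Even ignoring the no-revisit rule, getting from (4,3) to (3,3), taking the cheapest ordering (4,3) → (4,1) → (1,2) → (3,3) needs at least 2 + 4 + 3 = 9 moves (Manhattan distance per leg), which exceeds the 5-move limit.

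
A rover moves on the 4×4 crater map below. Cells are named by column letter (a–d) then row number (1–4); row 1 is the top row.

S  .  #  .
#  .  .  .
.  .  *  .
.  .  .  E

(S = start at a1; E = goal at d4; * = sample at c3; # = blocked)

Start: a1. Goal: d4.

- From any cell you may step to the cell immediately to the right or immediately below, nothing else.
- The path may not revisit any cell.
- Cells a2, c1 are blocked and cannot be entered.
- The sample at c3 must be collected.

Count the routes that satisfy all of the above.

4

A right/down-only route from a1 to d4 makes exactly 3 down-moves and 3 right-moves in some order.
With no other constraints that would be C(6,3) = 20 routes.
Split at c3 and multiply the segment counts (each segment already excludes blocked cells): a1→c3: 2; c3→d4: 2; product = 4.
That gives 4 routes.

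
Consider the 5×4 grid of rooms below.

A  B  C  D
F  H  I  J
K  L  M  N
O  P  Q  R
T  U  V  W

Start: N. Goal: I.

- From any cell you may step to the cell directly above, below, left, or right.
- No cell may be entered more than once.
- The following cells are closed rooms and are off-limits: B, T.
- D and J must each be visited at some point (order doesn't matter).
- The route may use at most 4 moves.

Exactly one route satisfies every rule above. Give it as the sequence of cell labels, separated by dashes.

N - J - D - C - I

Any route must reach D and J and still end at I within 4 moves, so the order of the required stops is forced.
Route from N: up 2 to D, left 1 to C, down 1 to I — 4 moves in all.
Check: all required cells visited; 4 ≤ 4 moves.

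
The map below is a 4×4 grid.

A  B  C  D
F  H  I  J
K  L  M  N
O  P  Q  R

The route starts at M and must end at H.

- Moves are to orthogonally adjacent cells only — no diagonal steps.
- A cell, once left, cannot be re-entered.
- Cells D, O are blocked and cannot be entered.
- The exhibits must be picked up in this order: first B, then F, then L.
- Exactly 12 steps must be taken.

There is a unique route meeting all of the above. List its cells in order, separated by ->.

M -> Q -> R -> N -> J -> I -> C -> B -> A -> F -> K -> L -> H

The waypoints must appear in the order B, F, L, with no cell reused.
Route from M: down to Q, right to R, 2× up (reaching J), left to I, up to C, 2× left (reaching A), 2× down (reaching K), right to L, up to H — 12 moves in all.
Check: order respected (B at step 7, F at step 9, L at step 11); 12 moves as required.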